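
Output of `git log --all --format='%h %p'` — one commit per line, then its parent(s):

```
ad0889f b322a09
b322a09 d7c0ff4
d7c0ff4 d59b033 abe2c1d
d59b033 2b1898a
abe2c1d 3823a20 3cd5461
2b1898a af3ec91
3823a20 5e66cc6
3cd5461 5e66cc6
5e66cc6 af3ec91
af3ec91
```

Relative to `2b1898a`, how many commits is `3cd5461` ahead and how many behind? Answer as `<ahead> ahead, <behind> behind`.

Reachable from 3cd5461: {3cd5461, 5e66cc6, af3ec91}.
Reachable from 2b1898a: {2b1898a, af3ec91}.
Only in 3cd5461's history (ahead): {3cd5461, 5e66cc6} — 2.
Only in 2b1898a's history (behind): {2b1898a} — 1.

2 ahead, 1 behind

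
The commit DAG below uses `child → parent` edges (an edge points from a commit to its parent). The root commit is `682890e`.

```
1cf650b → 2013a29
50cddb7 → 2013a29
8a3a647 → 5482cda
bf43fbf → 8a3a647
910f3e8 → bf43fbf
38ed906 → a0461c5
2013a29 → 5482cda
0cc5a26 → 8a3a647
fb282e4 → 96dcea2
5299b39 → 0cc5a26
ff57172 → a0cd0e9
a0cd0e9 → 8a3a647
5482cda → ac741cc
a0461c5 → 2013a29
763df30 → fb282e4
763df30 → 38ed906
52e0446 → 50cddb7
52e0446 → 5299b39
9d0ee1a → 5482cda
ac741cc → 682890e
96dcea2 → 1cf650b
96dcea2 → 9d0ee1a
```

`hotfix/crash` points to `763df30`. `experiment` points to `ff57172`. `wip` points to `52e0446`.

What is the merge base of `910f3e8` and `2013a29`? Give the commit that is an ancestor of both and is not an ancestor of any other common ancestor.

Ancestors of 910f3e8: {5482cda, 682890e, 8a3a647, 910f3e8, ac741cc, bf43fbf}.
Ancestors of 2013a29: {2013a29, 5482cda, 682890e, ac741cc}.
Common ancestors: {5482cda, 682890e, ac741cc}.
Among these, 5482cda is not an ancestor of any other common ancestor — it is the merge base.

5482cda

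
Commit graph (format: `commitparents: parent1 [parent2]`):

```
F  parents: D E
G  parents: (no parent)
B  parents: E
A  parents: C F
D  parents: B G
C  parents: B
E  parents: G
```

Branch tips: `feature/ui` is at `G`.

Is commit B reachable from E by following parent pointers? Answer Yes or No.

No

Ancestors of E: {E, G}.
B is not in that set, so it is not an ancestor of E.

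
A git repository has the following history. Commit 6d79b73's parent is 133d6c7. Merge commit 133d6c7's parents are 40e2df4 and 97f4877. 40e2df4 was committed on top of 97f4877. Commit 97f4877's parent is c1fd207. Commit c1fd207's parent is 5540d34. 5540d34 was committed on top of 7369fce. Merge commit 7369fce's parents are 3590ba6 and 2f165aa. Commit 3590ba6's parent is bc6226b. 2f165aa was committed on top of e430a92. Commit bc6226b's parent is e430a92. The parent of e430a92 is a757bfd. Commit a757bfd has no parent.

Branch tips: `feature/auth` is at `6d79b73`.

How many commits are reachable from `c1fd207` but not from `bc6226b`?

Reachable from c1fd207: {2f165aa, 3590ba6, 5540d34, 7369fce, a757bfd, bc6226b, c1fd207, e430a92}.
Reachable from bc6226b: {a757bfd, bc6226b, e430a92}.
In c1fd207's history but not bc6226b's: {2f165aa, 3590ba6, 5540d34, 7369fce, c1fd207} — 5 commits.

5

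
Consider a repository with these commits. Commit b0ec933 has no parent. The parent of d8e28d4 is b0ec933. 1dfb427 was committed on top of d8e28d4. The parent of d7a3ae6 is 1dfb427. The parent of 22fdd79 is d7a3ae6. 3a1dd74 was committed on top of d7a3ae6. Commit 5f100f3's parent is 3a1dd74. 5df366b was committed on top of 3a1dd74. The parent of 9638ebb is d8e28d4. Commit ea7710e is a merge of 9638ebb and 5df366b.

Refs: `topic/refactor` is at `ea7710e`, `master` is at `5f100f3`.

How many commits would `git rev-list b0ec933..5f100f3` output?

Reachable from 5f100f3: {1dfb427, 3a1dd74, 5f100f3, b0ec933, d7a3ae6, d8e28d4}.
Reachable from b0ec933: {b0ec933}.
In 5f100f3's history but not b0ec933's: {1dfb427, 3a1dd74, 5f100f3, d7a3ae6, d8e28d4} — 5 commits.

5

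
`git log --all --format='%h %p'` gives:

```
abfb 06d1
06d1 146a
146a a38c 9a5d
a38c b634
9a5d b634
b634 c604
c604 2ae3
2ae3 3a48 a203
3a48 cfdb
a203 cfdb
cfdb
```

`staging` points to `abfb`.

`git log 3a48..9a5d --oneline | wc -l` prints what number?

Reachable from 9a5d: {2ae3, 3a48, 9a5d, a203, b634, c604, cfdb}.
Reachable from 3a48: {3a48, cfdb}.
In 9a5d's history but not 3a48's: {2ae3, 9a5d, a203, b634, c604} — 5 commits.

5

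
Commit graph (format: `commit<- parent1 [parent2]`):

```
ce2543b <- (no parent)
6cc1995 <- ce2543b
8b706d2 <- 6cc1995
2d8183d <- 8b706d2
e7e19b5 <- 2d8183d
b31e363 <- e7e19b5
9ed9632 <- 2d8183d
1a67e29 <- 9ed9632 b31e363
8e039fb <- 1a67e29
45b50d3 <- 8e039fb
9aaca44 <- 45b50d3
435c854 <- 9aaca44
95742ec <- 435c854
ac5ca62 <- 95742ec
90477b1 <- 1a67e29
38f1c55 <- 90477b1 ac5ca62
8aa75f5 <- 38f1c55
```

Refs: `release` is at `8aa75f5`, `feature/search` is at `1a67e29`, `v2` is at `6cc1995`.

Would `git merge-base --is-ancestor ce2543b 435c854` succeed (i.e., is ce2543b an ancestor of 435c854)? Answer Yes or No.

Ancestors of 435c854 (commits reachable by following parents): {1a67e29, 2d8183d, 435c854, 45b50d3, 6cc1995, 8b706d2, 8e039fb, 9aaca44, 9ed9632, b31e363, ce2543b, e7e19b5}.
ce2543b is in that set, so it is an ancestor of 435c854.

Yes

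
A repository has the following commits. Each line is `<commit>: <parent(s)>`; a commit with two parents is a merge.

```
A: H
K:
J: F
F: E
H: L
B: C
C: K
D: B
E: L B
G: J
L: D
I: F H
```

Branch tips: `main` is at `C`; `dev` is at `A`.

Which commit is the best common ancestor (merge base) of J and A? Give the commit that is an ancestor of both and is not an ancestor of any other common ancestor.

L

Ancestors of J: {B, C, D, E, F, J, K, L}.
Ancestors of A: {A, B, C, D, H, K, L}.
Common ancestors: {B, C, D, K, L}.
Among these, L is not an ancestor of any other common ancestor — it is the merge base.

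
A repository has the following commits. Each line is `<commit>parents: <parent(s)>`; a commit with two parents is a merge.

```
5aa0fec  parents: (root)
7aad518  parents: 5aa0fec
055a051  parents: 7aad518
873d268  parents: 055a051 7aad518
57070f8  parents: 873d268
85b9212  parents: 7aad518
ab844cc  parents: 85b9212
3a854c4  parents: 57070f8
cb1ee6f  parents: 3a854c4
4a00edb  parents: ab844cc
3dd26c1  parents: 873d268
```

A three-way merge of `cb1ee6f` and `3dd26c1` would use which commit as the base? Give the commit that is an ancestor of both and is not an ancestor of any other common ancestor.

873d268

Ancestors of cb1ee6f: {055a051, 3a854c4, 57070f8, 5aa0fec, 7aad518, 873d268, cb1ee6f}.
Ancestors of 3dd26c1: {055a051, 3dd26c1, 5aa0fec, 7aad518, 873d268}.
Common ancestors: {055a051, 5aa0fec, 7aad518, 873d268}.
Among these, 873d268 is not an ancestor of any other common ancestor — it is the merge base.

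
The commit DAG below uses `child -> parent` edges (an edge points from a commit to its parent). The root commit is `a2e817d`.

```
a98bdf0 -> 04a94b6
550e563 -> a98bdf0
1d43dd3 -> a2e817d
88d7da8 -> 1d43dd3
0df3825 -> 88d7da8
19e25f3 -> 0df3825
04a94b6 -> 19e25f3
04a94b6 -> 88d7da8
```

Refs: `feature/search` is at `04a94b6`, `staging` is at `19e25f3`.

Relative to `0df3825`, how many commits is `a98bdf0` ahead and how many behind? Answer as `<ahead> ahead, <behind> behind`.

3 ahead, 0 behind

Reachable from a98bdf0: {04a94b6, 0df3825, 19e25f3, 1d43dd3, 88d7da8, a2e817d, a98bdf0}.
Reachable from 0df3825: {0df3825, 1d43dd3, 88d7da8, a2e817d}.
Only in a98bdf0's history (ahead): {04a94b6, 19e25f3, a98bdf0} — 3.
Only in 0df3825's history (behind): {} — 0.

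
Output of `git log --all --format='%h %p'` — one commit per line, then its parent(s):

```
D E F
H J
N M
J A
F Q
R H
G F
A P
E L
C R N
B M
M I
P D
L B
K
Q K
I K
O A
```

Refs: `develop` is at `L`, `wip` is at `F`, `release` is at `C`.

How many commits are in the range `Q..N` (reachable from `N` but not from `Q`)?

Reachable from N: {I, K, M, N}.
Reachable from Q: {K, Q}.
In N's history but not Q's: {I, M, N} — 3 commits.

3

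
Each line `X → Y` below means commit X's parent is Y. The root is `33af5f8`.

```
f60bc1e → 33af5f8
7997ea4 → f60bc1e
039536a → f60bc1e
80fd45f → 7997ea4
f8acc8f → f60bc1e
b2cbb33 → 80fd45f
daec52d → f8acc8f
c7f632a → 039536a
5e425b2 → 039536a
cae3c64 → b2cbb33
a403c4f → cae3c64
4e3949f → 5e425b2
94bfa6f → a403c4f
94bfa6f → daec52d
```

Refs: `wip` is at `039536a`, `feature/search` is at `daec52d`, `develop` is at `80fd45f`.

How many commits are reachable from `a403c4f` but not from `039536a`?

5

Reachable from a403c4f: {33af5f8, 7997ea4, 80fd45f, a403c4f, b2cbb33, cae3c64, f60bc1e}.
Reachable from 039536a: {039536a, 33af5f8, f60bc1e}.
In a403c4f's history but not 039536a's: {7997ea4, 80fd45f, a403c4f, b2cbb33, cae3c64} — 5 commits.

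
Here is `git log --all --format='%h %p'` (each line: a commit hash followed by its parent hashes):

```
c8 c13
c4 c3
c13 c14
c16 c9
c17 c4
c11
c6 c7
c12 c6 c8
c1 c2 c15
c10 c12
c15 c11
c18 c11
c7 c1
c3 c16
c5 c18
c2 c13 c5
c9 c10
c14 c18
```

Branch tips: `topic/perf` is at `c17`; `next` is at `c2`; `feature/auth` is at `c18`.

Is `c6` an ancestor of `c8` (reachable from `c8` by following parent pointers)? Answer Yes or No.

Ancestors of c8: {c11, c13, c14, c18, c8}.
c6 is not in that set, so it is not an ancestor of c8.

No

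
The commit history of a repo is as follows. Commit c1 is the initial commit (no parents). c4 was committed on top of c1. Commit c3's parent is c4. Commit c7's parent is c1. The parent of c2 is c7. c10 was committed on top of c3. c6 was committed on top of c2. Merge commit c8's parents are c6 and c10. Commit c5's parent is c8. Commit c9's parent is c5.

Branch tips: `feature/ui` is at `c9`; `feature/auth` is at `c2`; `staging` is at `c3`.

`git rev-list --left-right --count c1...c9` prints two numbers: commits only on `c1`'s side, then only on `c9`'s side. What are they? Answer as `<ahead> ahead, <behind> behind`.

0 ahead, 9 behind

Reachable from c1: {c1}.
Reachable from c9: {c1, c10, c2, c3, c4, c5, c6, c7, c8, c9}.
Only in c1's history (ahead): {} — 0.
Only in c9's history (behind): {c10, c2, c3, c4, c5, c6, c7, c8, c9} — 9.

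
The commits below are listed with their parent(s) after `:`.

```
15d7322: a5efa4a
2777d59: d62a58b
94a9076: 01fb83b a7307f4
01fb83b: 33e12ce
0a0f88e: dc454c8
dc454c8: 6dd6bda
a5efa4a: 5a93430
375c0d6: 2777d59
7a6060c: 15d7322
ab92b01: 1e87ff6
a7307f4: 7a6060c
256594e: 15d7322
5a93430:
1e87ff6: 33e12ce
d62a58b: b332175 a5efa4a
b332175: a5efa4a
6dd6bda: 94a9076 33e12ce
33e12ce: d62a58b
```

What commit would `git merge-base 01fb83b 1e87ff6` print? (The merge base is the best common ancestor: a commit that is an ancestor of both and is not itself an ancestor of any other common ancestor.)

Ancestors of 01fb83b: {01fb83b, 33e12ce, 5a93430, a5efa4a, b332175, d62a58b}.
Ancestors of 1e87ff6: {1e87ff6, 33e12ce, 5a93430, a5efa4a, b332175, d62a58b}.
Common ancestors: {33e12ce, 5a93430, a5efa4a, b332175, d62a58b}.
Among these, 33e12ce is not an ancestor of any other common ancestor — it is the merge base.

33e12ce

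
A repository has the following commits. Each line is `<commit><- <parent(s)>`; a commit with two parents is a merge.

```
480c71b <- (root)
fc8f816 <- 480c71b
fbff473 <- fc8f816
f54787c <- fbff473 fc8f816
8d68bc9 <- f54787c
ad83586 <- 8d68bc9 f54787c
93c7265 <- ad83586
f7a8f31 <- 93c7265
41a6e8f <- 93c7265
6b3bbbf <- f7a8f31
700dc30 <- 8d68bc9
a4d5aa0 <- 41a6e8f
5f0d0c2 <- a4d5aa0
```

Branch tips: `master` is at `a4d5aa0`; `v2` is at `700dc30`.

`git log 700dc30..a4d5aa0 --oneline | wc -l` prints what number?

Reachable from a4d5aa0: {41a6e8f, 480c71b, 8d68bc9, 93c7265, a4d5aa0, ad83586, f54787c, fbff473, fc8f816}.
Reachable from 700dc30: {480c71b, 700dc30, 8d68bc9, f54787c, fbff473, fc8f816}.
In a4d5aa0's history but not 700dc30's: {41a6e8f, 93c7265, a4d5aa0, ad83586} — 4 commits.

4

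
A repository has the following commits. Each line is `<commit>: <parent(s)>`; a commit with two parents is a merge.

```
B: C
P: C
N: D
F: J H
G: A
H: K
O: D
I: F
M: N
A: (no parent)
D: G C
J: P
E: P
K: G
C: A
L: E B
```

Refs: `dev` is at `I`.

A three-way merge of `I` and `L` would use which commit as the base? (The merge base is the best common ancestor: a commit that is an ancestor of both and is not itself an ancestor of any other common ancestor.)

P

Ancestors of I: {A, C, F, G, H, I, J, K, P}.
Ancestors of L: {A, B, C, E, L, P}.
Common ancestors: {A, C, P}.
Among these, P is not an ancestor of any other common ancestor — it is the merge base.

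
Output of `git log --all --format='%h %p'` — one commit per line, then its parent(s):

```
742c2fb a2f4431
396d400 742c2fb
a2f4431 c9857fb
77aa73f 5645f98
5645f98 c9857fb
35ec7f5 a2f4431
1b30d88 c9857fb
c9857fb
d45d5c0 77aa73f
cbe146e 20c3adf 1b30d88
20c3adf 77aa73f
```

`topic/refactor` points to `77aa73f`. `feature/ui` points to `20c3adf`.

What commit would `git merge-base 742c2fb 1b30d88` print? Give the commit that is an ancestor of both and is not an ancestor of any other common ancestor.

Ancestors of 742c2fb: {742c2fb, a2f4431, c9857fb}.
Ancestors of 1b30d88: {1b30d88, c9857fb}.
Common ancestors: {c9857fb}.
The only common ancestor is c9857fb, so it is the merge base.

c9857fb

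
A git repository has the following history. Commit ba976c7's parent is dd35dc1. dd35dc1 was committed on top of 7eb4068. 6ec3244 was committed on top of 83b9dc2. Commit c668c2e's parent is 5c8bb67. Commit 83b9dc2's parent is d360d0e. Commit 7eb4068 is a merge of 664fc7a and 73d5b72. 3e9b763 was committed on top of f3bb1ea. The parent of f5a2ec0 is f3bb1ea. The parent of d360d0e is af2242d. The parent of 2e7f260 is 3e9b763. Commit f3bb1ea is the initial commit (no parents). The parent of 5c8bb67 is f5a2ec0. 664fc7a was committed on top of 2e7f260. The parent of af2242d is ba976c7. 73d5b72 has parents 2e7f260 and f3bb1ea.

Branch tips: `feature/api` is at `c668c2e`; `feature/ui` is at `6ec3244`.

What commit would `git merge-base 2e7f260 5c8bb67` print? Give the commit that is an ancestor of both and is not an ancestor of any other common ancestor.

Ancestors of 2e7f260: {2e7f260, 3e9b763, f3bb1ea}.
Ancestors of 5c8bb67: {5c8bb67, f3bb1ea, f5a2ec0}.
Common ancestors: {f3bb1ea}.
The only common ancestor is f3bb1ea, so it is the merge base.

f3bb1ea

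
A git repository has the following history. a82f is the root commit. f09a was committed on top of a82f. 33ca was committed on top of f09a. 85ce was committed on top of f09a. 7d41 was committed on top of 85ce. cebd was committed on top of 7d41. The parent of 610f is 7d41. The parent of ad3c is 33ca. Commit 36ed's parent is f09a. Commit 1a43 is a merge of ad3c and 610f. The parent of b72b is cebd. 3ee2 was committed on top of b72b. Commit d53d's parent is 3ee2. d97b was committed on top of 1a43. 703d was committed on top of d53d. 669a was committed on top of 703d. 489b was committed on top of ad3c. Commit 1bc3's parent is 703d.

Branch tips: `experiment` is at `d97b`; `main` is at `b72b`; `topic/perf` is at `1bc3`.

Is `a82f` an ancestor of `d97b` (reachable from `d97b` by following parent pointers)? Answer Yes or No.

Ancestors of d97b (commits reachable by following parents): {1a43, 33ca, 610f, 7d41, 85ce, a82f, ad3c, d97b, f09a}.
a82f is in that set, so it is an ancestor of d97b.

Yes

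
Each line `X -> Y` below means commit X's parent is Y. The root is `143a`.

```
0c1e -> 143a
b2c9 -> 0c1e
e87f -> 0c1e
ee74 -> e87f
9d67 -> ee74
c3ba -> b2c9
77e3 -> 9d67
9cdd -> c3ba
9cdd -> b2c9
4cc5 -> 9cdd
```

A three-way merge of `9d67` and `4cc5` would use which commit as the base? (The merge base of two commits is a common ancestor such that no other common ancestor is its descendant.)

Ancestors of 9d67: {0c1e, 143a, 9d67, e87f, ee74}.
Ancestors of 4cc5: {0c1e, 143a, 4cc5, 9cdd, b2c9, c3ba}.
Common ancestors: {0c1e, 143a}.
Among these, 0c1e is not an ancestor of any other common ancestor — it is the merge base.

0c1e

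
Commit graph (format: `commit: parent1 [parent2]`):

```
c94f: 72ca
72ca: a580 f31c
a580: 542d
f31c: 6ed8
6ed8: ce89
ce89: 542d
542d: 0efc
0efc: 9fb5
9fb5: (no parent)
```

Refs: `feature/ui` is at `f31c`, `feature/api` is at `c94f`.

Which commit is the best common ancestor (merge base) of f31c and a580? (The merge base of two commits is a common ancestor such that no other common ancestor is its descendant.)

542d

Ancestors of f31c: {0efc, 542d, 6ed8, 9fb5, ce89, f31c}.
Ancestors of a580: {0efc, 542d, 9fb5, a580}.
Common ancestors: {0efc, 542d, 9fb5}.
Among these, 542d is not an ancestor of any other common ancestor — it is the merge base.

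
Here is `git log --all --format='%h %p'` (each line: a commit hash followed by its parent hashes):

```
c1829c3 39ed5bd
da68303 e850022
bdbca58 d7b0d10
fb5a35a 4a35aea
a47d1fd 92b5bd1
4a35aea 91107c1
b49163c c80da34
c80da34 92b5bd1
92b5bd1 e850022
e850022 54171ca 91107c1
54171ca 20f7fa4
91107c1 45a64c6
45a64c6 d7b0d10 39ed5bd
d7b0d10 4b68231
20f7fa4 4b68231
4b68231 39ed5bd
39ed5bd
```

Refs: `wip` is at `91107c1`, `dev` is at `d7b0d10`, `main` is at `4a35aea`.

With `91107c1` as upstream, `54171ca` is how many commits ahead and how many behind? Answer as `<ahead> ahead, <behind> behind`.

2 ahead, 3 behind

Reachable from 54171ca: {20f7fa4, 39ed5bd, 4b68231, 54171ca}.
Reachable from 91107c1: {39ed5bd, 45a64c6, 4b68231, 91107c1, d7b0d10}.
Only in 54171ca's history (ahead): {20f7fa4, 54171ca} — 2.
Only in 91107c1's history (behind): {45a64c6, 91107c1, d7b0d10} — 3.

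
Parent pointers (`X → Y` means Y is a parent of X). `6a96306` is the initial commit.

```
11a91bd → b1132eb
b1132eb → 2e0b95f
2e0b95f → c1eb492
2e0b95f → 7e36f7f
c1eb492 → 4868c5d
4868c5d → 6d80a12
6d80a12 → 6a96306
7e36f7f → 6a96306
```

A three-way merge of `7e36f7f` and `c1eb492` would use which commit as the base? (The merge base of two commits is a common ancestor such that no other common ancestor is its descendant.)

6a96306

Ancestors of 7e36f7f: {6a96306, 7e36f7f}.
Ancestors of c1eb492: {4868c5d, 6a96306, 6d80a12, c1eb492}.
Common ancestors: {6a96306}.
The only common ancestor is 6a96306, so it is the merge base.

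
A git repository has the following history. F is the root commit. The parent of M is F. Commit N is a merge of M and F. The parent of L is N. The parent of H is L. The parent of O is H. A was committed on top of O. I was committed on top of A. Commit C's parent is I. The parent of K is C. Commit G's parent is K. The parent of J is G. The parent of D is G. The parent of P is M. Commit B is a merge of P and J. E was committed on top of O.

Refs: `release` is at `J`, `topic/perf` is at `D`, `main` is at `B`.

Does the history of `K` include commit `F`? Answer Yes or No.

Ancestors of K (commits reachable by following parents): {A, C, F, H, I, K, L, M, N, O}.
F is in that set, so it is an ancestor of K.

Yes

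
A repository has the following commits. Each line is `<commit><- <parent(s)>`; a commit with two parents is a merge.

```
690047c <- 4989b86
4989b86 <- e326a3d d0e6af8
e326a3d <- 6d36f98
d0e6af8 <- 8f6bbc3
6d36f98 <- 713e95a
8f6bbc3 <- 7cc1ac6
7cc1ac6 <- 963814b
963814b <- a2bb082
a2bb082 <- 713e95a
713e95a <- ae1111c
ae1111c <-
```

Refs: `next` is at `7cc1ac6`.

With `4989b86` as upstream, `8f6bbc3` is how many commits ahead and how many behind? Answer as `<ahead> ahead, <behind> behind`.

0 ahead, 4 behind

Reachable from 8f6bbc3: {713e95a, 7cc1ac6, 8f6bbc3, 963814b, a2bb082, ae1111c}.
Reachable from 4989b86: {4989b86, 6d36f98, 713e95a, 7cc1ac6, 8f6bbc3, 963814b, a2bb082, ae1111c, d0e6af8, e326a3d}.
Only in 8f6bbc3's history (ahead): {} — 0.
Only in 4989b86's history (behind): {4989b86, 6d36f98, d0e6af8, e326a3d} — 4.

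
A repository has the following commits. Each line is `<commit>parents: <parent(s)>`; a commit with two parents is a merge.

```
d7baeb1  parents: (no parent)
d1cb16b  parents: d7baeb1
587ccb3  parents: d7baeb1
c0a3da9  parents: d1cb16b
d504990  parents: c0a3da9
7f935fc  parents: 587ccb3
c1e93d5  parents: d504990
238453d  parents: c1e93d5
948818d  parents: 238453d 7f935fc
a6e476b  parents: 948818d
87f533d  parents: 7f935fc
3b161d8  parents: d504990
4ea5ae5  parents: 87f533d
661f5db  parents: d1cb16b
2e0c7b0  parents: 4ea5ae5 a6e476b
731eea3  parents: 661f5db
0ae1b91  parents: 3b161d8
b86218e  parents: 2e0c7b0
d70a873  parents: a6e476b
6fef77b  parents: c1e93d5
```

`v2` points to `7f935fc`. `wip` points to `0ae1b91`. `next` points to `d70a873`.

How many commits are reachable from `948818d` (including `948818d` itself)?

Walking parent pointers from 948818d: reachable set = {238453d, 587ccb3, 7f935fc, 948818d, c0a3da9, c1e93d5, d1cb16b, d504990, d7baeb1}.
That is 9 commits.

9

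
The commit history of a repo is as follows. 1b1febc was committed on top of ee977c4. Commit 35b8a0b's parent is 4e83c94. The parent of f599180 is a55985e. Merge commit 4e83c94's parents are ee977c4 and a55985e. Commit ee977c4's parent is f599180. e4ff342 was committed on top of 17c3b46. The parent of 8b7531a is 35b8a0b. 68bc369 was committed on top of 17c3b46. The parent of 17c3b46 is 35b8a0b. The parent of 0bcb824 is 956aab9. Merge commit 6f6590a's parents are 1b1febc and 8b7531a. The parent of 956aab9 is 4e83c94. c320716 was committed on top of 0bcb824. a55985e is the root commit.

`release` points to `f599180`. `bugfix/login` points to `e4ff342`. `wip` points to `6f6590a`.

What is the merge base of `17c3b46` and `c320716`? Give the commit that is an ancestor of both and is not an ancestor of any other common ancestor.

Ancestors of 17c3b46: {17c3b46, 35b8a0b, 4e83c94, a55985e, ee977c4, f599180}.
Ancestors of c320716: {0bcb824, 4e83c94, 956aab9, a55985e, c320716, ee977c4, f599180}.
Common ancestors: {4e83c94, a55985e, ee977c4, f599180}.
Among these, 4e83c94 is not an ancestor of any other common ancestor — it is the merge base.

4e83c94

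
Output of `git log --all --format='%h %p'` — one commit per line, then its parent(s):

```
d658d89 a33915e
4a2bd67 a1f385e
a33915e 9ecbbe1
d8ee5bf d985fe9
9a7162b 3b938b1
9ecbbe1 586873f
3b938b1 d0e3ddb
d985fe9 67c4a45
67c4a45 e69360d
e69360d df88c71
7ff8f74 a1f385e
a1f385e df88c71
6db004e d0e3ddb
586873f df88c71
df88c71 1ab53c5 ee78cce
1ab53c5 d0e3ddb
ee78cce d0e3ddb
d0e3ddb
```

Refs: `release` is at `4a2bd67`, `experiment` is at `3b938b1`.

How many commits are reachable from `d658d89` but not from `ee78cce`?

6

Reachable from d658d89: {1ab53c5, 586873f, 9ecbbe1, a33915e, d0e3ddb, d658d89, df88c71, ee78cce}.
Reachable from ee78cce: {d0e3ddb, ee78cce}.
In d658d89's history but not ee78cce's: {1ab53c5, 586873f, 9ecbbe1, a33915e, d658d89, df88c71} — 6 commits.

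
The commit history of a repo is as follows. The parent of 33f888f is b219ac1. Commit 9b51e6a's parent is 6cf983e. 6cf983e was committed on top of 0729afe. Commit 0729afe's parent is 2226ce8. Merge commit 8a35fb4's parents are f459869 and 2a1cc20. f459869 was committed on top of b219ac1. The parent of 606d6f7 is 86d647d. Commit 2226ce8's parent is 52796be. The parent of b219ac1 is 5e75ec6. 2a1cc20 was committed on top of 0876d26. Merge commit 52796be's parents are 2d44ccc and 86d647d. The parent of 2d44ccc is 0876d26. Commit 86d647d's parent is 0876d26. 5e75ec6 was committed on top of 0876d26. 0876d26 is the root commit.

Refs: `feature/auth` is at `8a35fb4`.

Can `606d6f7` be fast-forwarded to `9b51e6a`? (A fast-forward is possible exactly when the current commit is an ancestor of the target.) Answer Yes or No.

A fast-forward from 606d6f7 to 9b51e6a is possible iff 606d6f7 is an ancestor of 9b51e6a.
Ancestors of 9b51e6a: {0729afe, 0876d26, 2226ce8, 2d44ccc, 52796be, 6cf983e, 86d647d, 9b51e6a}.
606d6f7 is not among them, so fast-forward is not possible.

No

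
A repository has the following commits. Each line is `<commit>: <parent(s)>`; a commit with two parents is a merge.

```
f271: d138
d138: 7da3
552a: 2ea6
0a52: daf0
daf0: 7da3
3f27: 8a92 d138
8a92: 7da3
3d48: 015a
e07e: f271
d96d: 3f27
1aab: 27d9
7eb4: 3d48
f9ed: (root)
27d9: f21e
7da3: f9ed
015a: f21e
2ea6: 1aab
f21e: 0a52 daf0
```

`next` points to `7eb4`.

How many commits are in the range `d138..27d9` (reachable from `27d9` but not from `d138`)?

Reachable from 27d9: {0a52, 27d9, 7da3, daf0, f21e, f9ed}.
Reachable from d138: {7da3, d138, f9ed}.
In 27d9's history but not d138's: {0a52, 27d9, daf0, f21e} — 4 commits.

4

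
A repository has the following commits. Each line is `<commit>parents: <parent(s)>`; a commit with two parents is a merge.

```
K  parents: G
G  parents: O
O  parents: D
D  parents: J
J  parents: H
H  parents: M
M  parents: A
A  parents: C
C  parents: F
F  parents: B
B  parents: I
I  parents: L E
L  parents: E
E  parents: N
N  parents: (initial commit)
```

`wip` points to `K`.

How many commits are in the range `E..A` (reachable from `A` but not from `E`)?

Reachable from A: {A, B, C, E, F, I, L, N}.
Reachable from E: {E, N}.
In A's history but not E's: {A, B, C, F, I, L} — 6 commits.

6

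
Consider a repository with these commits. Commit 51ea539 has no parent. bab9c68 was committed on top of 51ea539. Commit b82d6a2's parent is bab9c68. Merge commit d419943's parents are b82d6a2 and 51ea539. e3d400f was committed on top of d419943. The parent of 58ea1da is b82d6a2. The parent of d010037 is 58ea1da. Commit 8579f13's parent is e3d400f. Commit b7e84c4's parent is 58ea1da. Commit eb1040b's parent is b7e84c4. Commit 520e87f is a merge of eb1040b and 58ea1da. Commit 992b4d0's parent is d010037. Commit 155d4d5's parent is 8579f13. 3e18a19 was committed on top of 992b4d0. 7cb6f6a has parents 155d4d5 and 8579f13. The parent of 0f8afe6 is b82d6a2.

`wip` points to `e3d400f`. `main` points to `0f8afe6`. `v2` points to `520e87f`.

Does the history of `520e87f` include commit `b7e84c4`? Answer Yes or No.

Yes

Ancestors of 520e87f (commits reachable by following parents): {51ea539, 520e87f, 58ea1da, b7e84c4, b82d6a2, bab9c68, eb1040b}.
b7e84c4 is in that set, so it is an ancestor of 520e87f.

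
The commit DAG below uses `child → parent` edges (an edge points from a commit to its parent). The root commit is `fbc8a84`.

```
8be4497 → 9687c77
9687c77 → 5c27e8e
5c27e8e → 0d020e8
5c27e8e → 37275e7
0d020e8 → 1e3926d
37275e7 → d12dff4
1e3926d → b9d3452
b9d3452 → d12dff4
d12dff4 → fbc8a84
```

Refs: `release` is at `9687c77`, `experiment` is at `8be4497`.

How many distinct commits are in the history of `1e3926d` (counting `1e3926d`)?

4

Walking parent pointers from 1e3926d: reachable set = {1e3926d, b9d3452, d12dff4, fbc8a84}.
That is 4 commits.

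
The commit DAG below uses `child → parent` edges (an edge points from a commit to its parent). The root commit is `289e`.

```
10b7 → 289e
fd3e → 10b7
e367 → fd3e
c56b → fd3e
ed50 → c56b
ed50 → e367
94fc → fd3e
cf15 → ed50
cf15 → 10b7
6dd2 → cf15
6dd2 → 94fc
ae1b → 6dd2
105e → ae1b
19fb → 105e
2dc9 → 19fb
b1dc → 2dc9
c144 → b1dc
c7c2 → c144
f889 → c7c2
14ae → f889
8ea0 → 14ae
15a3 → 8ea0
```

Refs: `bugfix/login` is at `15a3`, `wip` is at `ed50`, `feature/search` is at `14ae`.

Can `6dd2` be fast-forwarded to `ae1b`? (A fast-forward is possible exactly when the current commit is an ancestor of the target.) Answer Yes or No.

A fast-forward from 6dd2 to ae1b is possible iff 6dd2 is an ancestor of ae1b.
Ancestors of ae1b: {10b7, 289e, 6dd2, 94fc, ae1b, c56b, cf15, e367, ed50, fd3e}.
6dd2 is among them, so fast-forward is possible.

Yes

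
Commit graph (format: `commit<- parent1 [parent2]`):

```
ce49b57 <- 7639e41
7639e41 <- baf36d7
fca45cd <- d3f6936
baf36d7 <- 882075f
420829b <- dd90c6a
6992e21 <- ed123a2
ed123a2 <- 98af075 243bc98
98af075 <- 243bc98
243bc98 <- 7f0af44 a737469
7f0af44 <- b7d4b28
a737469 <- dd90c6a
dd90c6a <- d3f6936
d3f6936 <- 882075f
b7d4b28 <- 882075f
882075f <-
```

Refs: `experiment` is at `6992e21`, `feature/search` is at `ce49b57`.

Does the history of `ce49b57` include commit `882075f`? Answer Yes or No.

Yes

Ancestors of ce49b57 (commits reachable by following parents): {7639e41, 882075f, baf36d7, ce49b57}.
882075f is in that set, so it is an ancestor of ce49b57.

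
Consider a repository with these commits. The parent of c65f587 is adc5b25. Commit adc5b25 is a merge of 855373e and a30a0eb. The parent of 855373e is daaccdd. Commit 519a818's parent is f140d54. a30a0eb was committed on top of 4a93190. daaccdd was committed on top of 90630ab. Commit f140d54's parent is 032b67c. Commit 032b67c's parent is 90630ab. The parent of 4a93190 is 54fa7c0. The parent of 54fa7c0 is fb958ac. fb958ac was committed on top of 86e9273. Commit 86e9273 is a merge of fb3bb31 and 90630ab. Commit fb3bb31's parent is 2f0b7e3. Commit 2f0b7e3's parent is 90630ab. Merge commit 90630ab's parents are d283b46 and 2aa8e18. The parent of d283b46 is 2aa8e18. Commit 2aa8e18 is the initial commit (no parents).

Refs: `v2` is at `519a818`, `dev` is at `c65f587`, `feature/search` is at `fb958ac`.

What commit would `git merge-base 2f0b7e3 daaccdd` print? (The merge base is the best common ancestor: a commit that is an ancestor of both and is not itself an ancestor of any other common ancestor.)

Ancestors of 2f0b7e3: {2aa8e18, 2f0b7e3, 90630ab, d283b46}.
Ancestors of daaccdd: {2aa8e18, 90630ab, d283b46, daaccdd}.
Common ancestors: {2aa8e18, 90630ab, d283b46}.
Among these, 90630ab is not an ancestor of any other common ancestor — it is the merge base.

90630ab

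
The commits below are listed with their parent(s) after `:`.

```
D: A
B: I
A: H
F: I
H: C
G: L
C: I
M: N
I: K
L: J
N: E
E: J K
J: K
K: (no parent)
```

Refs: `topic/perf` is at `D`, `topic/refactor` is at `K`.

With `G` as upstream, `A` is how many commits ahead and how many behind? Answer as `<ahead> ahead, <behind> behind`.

Reachable from A: {A, C, H, I, K}.
Reachable from G: {G, J, K, L}.
Only in A's history (ahead): {A, C, H, I} — 4.
Only in G's history (behind): {G, J, L} — 3.

4 ahead, 3 behind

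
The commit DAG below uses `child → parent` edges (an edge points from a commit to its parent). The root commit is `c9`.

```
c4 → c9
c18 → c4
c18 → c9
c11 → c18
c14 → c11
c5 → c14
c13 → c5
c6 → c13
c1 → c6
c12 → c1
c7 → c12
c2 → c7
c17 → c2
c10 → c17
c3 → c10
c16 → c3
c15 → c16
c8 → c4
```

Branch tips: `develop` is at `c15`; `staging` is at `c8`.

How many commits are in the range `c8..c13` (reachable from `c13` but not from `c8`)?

Reachable from c13: {c11, c13, c14, c18, c4, c5, c9}.
Reachable from c8: {c4, c8, c9}.
In c13's history but not c8's: {c11, c13, c14, c18, c5} — 5 commits.

5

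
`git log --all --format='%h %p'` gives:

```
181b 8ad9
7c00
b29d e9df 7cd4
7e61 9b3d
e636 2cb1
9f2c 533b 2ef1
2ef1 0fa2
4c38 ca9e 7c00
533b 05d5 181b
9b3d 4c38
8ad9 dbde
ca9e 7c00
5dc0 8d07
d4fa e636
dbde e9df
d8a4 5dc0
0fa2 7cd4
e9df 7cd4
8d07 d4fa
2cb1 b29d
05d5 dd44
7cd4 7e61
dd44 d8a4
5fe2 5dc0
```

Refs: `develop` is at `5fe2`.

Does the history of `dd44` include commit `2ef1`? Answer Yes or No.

No

Ancestors of dd44: {2cb1, 4c38, 5dc0, 7c00, 7cd4, 7e61, 8d07, 9b3d, b29d, ca9e, d4fa, d8a4, dd44, e636, e9df}.
2ef1 is not in that set, so it is not an ancestor of dd44.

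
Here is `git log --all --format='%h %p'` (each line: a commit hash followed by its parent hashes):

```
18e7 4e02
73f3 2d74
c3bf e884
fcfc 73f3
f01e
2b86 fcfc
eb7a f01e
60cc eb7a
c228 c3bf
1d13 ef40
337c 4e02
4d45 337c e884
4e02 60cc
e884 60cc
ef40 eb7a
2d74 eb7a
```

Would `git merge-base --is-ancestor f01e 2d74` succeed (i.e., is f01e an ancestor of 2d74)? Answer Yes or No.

Ancestors of 2d74 (commits reachable by following parents): {2d74, eb7a, f01e}.
f01e is in that set, so it is an ancestor of 2d74.

Yes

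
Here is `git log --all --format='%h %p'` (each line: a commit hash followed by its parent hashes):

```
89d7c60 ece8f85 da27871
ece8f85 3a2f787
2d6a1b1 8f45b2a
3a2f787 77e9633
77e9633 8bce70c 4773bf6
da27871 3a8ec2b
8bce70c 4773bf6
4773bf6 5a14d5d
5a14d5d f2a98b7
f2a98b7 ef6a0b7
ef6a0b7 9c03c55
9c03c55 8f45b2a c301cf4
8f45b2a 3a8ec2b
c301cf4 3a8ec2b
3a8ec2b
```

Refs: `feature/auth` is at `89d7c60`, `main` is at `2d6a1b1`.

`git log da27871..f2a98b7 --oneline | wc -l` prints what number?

Reachable from f2a98b7: {3a8ec2b, 8f45b2a, 9c03c55, c301cf4, ef6a0b7, f2a98b7}.
Reachable from da27871: {3a8ec2b, da27871}.
In f2a98b7's history but not da27871's: {8f45b2a, 9c03c55, c301cf4, ef6a0b7, f2a98b7} — 5 commits.

5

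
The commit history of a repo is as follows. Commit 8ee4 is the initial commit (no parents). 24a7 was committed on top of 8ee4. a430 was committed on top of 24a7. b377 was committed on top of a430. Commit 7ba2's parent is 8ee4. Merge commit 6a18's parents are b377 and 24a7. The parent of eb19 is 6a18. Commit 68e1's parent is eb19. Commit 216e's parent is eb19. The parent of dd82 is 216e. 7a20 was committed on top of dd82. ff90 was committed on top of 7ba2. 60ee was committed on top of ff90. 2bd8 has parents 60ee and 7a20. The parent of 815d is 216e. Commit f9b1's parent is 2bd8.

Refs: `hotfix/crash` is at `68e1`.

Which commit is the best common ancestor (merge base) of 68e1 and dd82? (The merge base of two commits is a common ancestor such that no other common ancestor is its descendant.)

Ancestors of 68e1: {24a7, 68e1, 6a18, 8ee4, a430, b377, eb19}.
Ancestors of dd82: {216e, 24a7, 6a18, 8ee4, a430, b377, dd82, eb19}.
Common ancestors: {24a7, 6a18, 8ee4, a430, b377, eb19}.
Among these, eb19 is not an ancestor of any other common ancestor — it is the merge base.

eb19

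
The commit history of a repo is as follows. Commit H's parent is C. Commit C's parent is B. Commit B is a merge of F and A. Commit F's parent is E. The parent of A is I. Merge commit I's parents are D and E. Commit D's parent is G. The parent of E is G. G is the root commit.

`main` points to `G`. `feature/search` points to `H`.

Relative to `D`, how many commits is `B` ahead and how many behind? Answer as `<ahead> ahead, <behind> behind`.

Reachable from B: {A, B, D, E, F, G, I}.
Reachable from D: {D, G}.
Only in B's history (ahead): {A, B, E, F, I} — 5.
Only in D's history (behind): {} — 0.

5 ahead, 0 behind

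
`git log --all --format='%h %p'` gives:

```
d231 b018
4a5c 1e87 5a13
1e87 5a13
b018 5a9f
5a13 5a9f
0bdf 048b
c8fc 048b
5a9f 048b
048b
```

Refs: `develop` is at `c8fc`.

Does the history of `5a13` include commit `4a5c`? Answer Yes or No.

Ancestors of 5a13: {048b, 5a13, 5a9f}.
4a5c is not in that set, so it is not an ancestor of 5a13.

No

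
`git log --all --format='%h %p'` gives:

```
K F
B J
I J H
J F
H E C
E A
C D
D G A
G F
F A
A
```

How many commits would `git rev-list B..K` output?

1

Reachable from K: {A, F, K}.
Reachable from B: {A, B, F, J}.
In K's history but not B's: {K} — 1 commit.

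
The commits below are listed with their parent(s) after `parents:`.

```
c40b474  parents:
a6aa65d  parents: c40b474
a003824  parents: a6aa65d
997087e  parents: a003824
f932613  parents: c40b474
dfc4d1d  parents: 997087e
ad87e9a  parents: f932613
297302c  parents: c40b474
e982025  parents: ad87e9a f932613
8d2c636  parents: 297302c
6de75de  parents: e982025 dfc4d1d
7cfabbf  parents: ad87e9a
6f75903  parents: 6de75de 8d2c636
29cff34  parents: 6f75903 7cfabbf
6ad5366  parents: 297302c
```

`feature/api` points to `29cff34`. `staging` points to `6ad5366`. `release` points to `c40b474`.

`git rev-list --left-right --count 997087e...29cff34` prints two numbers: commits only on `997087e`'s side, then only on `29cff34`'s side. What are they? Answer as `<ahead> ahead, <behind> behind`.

0 ahead, 10 behind

Reachable from 997087e: {997087e, a003824, a6aa65d, c40b474}.
Reachable from 29cff34: {297302c, 29cff34, 6de75de, 6f75903, 7cfabbf, 8d2c636, 997087e, a003824, a6aa65d, ad87e9a, c40b474, dfc4d1d, e982025, f932613}.
Only in 997087e's history (ahead): {} — 0.
Only in 29cff34's history (behind): {297302c, 29cff34, 6de75de, 6f75903, 7cfabbf, 8d2c636, ad87e9a, dfc4d1d, e982025, f932613} — 10.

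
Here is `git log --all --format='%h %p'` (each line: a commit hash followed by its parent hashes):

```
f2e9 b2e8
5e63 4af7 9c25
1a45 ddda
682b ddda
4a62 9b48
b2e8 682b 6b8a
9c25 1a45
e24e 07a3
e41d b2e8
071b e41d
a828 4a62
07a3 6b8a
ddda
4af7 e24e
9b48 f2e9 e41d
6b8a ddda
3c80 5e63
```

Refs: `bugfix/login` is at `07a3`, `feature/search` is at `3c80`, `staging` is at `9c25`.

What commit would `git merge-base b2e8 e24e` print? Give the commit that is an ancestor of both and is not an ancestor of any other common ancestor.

6b8a

Ancestors of b2e8: {682b, 6b8a, b2e8, ddda}.
Ancestors of e24e: {07a3, 6b8a, ddda, e24e}.
Common ancestors: {6b8a, ddda}.
Among these, 6b8a is not an ancestor of any other common ancestor — it is the merge base.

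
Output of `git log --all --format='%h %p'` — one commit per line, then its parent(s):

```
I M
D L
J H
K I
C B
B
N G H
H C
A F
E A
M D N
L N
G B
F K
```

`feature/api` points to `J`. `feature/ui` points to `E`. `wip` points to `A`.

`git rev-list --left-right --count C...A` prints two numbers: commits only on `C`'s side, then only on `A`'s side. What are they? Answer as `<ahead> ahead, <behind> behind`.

Reachable from C: {B, C}.
Reachable from A: {A, B, C, D, F, G, H, I, K, L, M, N}.
Only in C's history (ahead): {} — 0.
Only in A's history (behind): {A, D, F, G, H, I, K, L, M, N} — 10.

0 ahead, 10 behind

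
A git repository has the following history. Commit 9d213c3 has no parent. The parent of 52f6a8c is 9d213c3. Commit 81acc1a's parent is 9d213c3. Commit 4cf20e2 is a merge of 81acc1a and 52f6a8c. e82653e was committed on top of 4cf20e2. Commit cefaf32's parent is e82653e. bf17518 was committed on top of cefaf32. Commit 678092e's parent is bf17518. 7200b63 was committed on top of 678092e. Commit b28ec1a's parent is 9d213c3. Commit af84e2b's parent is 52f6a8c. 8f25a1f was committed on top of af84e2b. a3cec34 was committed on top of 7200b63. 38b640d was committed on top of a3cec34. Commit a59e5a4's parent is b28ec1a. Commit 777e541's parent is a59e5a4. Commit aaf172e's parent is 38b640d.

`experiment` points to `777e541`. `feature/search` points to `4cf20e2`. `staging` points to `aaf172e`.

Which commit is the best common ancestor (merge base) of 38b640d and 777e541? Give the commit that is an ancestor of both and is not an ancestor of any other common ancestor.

9d213c3

Ancestors of 38b640d: {38b640d, 4cf20e2, 52f6a8c, 678092e, 7200b63, 81acc1a, 9d213c3, a3cec34, bf17518, cefaf32, e82653e}.
Ancestors of 777e541: {777e541, 9d213c3, a59e5a4, b28ec1a}.
Common ancestors: {9d213c3}.
The only common ancestor is 9d213c3, so it is the merge base.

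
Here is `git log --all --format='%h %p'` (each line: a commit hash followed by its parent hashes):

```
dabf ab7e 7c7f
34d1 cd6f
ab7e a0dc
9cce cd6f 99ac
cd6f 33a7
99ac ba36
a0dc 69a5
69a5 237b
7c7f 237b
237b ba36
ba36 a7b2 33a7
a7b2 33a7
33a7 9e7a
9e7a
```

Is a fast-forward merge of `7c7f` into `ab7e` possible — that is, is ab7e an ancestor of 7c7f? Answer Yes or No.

No

A fast-forward from ab7e to 7c7f is possible iff ab7e is an ancestor of 7c7f.
Ancestors of 7c7f: {237b, 33a7, 7c7f, 9e7a, a7b2, ba36}.
ab7e is not among them, so fast-forward is not possible.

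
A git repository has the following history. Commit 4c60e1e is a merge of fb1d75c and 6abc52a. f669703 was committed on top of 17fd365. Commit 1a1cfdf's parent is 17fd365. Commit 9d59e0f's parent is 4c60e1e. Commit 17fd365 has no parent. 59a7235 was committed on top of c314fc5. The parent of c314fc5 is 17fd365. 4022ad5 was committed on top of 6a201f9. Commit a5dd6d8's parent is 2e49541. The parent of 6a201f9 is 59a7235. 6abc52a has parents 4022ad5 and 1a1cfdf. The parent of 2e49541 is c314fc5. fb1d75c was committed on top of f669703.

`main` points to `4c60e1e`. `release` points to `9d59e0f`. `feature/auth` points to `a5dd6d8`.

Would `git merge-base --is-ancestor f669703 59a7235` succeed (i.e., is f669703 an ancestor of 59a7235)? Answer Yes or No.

No

Ancestors of 59a7235: {17fd365, 59a7235, c314fc5}.
f669703 is not in that set, so it is not an ancestor of 59a7235.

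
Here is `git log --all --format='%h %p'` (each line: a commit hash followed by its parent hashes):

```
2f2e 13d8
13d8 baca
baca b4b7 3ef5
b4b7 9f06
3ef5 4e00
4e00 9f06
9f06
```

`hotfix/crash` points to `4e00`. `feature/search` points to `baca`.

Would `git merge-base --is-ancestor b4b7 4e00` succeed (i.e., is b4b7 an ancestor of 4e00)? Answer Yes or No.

No

Ancestors of 4e00: {4e00, 9f06}.
b4b7 is not in that set, so it is not an ancestor of 4e00.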